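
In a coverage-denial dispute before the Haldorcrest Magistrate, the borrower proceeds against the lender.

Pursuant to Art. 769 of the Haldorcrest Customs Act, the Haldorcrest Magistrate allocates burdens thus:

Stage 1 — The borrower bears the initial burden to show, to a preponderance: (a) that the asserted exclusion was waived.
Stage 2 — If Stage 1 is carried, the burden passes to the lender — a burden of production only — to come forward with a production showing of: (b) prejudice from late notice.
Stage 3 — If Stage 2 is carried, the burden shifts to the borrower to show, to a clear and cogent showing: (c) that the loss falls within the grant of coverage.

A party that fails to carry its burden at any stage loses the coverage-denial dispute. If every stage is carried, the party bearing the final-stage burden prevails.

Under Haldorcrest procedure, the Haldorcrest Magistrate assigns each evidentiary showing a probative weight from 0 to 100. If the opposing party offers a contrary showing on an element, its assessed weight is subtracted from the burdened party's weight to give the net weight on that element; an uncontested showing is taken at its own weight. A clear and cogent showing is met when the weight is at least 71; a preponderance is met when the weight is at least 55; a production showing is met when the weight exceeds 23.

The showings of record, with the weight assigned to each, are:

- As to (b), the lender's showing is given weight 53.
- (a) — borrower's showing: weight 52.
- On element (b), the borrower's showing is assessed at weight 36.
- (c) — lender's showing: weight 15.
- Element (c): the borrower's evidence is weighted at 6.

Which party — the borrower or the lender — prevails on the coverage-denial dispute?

lender

Stage 1 (borrower, a preponderance, weight is at least 55): (a) 52 < 55 — fails.
  The borrower does not carry Stage 1.
The lender prevails.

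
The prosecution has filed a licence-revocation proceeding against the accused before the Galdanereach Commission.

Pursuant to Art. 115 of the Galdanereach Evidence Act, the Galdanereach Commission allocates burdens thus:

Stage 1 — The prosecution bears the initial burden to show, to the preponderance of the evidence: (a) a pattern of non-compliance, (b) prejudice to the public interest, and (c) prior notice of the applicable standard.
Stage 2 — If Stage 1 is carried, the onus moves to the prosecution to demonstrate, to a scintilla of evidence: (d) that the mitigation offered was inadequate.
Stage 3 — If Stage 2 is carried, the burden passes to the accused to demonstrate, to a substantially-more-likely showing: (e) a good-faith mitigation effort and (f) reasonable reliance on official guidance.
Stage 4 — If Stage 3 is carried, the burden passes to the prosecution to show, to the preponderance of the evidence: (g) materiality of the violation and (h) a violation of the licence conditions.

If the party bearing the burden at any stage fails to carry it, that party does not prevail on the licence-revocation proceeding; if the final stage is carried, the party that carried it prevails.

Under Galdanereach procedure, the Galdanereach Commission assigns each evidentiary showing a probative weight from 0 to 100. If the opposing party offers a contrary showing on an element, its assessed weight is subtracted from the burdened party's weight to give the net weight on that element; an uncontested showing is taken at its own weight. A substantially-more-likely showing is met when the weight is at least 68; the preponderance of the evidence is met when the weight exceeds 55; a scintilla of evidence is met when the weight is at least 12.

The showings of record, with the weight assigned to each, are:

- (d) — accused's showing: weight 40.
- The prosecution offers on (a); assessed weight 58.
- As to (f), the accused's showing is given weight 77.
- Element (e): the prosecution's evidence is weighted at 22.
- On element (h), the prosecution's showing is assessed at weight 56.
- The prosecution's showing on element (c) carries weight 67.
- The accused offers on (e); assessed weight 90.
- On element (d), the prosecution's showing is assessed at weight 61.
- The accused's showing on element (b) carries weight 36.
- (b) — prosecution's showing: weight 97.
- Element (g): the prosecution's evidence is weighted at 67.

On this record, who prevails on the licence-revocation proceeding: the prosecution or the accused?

Stage 1 (prosecution, the preponderance of the evidence, weight exceeds 55): (a) 58 > 55 — meets; (b) net 97−36=61 > 55 — meets; (c) 67 > 55 — meets.
  All elements met. The prosecution retains the burden for Stage 2.
Stage 2 (prosecution, a scintilla of evidence, weight is at least 12): (d) net 61−40=21 ≥ 12 — meets.
  All elements met. The burden passes to the accused.
Stage 3 (accused, a substantially-more-likely showing, weight is at least 68): (e) net 90−22=68 ≥ 68 — meets; (f) 77 ≥ 68 — meets.
  All elements met. The burden passes to the prosecution.
Stage 4 (prosecution, the preponderance of the evidence, weight exceeds 55): (g) 67 > 55 — meets; (h) 56 > 55 — meets.
  Stage 4 carried; the final stage is satisfied.
Every stage carried; the prosecution prevails.

prosecution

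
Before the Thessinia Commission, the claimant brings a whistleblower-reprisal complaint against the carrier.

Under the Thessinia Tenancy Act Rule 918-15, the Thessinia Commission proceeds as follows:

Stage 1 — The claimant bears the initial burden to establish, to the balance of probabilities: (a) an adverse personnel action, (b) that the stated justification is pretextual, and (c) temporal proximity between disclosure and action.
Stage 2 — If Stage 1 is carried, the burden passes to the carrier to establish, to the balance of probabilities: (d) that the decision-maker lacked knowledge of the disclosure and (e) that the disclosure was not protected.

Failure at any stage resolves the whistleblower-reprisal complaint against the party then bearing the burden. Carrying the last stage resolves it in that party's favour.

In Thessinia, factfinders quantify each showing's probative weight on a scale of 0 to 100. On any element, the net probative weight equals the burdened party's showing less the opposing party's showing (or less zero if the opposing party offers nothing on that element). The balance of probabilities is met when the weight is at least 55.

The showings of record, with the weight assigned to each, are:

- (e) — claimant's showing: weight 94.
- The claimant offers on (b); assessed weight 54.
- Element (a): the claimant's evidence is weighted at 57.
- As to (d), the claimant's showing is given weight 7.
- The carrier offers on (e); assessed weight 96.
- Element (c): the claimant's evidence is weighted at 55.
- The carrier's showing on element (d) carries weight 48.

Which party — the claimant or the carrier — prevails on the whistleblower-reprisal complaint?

carrier

Stage 1 — burden on claimant; standard: the balance of probabilities (weight is at least 55).
    (a): 57 ≥ 55 [met]
    (b): 54 < 55 [not met]
    (c): 55 ≥ 55 [met]
  Not every element is met, so the claimant fails to carry Stage 1.
The carrier prevails.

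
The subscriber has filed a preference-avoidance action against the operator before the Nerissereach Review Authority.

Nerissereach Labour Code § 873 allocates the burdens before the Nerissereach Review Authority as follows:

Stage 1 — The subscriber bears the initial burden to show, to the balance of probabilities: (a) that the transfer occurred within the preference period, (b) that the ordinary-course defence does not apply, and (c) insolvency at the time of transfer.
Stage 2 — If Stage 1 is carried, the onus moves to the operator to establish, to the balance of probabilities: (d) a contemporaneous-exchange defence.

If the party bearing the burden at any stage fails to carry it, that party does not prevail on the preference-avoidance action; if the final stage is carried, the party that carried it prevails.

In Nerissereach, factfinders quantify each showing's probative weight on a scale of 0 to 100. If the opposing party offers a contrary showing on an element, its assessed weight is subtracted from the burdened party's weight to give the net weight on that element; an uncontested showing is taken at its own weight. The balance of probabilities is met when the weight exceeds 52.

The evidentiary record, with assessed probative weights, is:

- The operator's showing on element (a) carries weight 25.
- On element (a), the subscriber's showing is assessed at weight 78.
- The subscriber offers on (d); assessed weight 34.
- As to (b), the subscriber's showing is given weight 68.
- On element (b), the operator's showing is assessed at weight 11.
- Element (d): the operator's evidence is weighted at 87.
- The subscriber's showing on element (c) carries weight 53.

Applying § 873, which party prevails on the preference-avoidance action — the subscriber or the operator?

operator

At Stage 1 the subscriber must meet the balance of probabilities (weight exceeds 52): on (a) the weight is 78 less the opposing 25 gives net 53, which does exceed 52, so (a) meets the standard; on (b) the weight is 68 less the opposing 11 gives net 57, which does exceed 52, so (b) meets the standard; on (c) the weight is 53, > 52, so (c) meets the standard.
  All elements met. The burden passes to the operator.
At Stage 2 the operator must meet the balance of probabilities (weight exceeds 52): on (d) the weight is 87 less the opposing 34 gives net 53, which does exceed 52, so (d) meets the standard.
  The operator carries the last stage.
All stages carried — the operator prevails.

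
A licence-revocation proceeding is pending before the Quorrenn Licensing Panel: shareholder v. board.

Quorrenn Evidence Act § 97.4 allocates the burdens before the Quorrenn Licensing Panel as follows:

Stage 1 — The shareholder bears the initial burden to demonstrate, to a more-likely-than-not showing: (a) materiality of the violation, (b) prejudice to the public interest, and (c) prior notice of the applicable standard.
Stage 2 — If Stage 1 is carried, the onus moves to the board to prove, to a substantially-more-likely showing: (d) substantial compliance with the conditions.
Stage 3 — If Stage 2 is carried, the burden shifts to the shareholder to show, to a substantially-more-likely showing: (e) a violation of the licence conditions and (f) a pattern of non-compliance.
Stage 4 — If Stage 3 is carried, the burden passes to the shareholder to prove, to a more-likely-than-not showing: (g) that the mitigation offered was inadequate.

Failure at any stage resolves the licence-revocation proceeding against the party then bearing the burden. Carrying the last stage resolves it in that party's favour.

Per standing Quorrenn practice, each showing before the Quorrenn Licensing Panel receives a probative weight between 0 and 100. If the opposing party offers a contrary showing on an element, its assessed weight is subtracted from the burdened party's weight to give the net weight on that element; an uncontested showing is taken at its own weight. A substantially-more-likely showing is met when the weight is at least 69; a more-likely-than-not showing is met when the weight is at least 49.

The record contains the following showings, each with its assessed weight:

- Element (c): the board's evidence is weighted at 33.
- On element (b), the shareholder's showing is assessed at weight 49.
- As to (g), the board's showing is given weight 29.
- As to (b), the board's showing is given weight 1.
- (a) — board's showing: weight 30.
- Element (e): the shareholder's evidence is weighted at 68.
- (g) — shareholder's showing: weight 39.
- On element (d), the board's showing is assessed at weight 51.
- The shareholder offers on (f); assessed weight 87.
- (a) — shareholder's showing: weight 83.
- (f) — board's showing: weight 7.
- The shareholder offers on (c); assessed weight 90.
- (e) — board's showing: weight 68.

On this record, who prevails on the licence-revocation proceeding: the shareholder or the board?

board

Stage 1 (shareholder, a more-likely-than-not showing, weight is at least 49): (a) net 83−30=53 ≥ 49 — meets; (b) net 49−1=48 < 49 — fails; (c) net 90−33=57 ≥ 49 — meets.
  The shareholder does not carry Stage 1.
The analysis ends at Stage 1; the board prevails.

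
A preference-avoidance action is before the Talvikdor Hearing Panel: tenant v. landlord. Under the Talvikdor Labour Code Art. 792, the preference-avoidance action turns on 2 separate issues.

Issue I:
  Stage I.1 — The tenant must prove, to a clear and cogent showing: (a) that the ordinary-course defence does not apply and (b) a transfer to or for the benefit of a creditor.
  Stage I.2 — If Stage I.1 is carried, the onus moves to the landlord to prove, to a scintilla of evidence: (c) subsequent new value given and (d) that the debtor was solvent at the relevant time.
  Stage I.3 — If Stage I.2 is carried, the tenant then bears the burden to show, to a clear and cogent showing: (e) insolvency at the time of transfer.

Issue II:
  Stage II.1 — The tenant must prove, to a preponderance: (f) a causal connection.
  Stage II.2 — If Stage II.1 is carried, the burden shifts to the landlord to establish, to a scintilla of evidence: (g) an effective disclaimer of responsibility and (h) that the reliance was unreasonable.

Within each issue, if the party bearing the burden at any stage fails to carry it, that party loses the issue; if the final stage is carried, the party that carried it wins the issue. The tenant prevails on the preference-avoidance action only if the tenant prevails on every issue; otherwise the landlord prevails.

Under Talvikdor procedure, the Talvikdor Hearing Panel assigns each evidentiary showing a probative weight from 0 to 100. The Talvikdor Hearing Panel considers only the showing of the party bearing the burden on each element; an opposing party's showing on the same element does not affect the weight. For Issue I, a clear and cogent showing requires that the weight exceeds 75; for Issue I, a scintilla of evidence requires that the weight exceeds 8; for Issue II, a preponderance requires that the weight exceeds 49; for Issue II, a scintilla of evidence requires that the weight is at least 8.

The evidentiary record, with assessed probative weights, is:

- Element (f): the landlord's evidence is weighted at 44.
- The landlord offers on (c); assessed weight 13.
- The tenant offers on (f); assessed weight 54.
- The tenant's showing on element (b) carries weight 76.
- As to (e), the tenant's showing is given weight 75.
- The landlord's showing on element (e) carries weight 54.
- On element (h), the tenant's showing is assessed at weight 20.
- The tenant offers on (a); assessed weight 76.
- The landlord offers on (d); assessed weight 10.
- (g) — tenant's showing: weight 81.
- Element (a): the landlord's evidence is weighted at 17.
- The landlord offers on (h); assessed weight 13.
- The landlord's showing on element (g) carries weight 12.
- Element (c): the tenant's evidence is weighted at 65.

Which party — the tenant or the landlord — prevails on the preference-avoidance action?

landlord

— Issue I —
Stage I.1 — burden on tenant; standard: a clear and cogent showing (weight exceeds 75).
    (a): 76 (landlord's 17 disregarded) > 75 [met]
    (b): 76 > 75 [met]
  All elements met. The burden passes to the landlord.
Stage I.2 — burden on landlord; standard: a scintilla of evidence (weight exceeds 8).
    (c): 13 (tenant's 65 disregarded) > 8 [met]
    (d): 10 > 8 [met]
  The landlord carries Stage I.2; the tenant now bears the burden.
Stage I.3 — burden on tenant; standard: a clear and cogent showing (weight exceeds 75).
    (e): 75 (landlord's 54 disregarded) ≤ 75 [not met]
  Not every element is met, so the tenant fails to carry Stage I.3.
The landlord prevails on this issue.
— Issue II —
Stage II.1 — burden on tenant; standard: a preponderance (weight exceeds 49).
    (f): 54 (landlord's 44 disregarded) > 49 [met]
  All elements met. The burden passes to the landlord.
Stage II.2 — burden on landlord; standard: a scintilla of evidence (weight is at least 8).
    (g): 12 (tenant's 81 disregarded) ≥ 8 [met]
    (h): 13 (tenant's 20 disregarded) ≥ 8 [met]
  The landlord carries the last stage.
With every stage satisfied, the landlord prevails on this issue.
Per-issue: Issue I → landlord; Issue II → landlord. The tenant must prevail on every issue; overall, the landlord prevails.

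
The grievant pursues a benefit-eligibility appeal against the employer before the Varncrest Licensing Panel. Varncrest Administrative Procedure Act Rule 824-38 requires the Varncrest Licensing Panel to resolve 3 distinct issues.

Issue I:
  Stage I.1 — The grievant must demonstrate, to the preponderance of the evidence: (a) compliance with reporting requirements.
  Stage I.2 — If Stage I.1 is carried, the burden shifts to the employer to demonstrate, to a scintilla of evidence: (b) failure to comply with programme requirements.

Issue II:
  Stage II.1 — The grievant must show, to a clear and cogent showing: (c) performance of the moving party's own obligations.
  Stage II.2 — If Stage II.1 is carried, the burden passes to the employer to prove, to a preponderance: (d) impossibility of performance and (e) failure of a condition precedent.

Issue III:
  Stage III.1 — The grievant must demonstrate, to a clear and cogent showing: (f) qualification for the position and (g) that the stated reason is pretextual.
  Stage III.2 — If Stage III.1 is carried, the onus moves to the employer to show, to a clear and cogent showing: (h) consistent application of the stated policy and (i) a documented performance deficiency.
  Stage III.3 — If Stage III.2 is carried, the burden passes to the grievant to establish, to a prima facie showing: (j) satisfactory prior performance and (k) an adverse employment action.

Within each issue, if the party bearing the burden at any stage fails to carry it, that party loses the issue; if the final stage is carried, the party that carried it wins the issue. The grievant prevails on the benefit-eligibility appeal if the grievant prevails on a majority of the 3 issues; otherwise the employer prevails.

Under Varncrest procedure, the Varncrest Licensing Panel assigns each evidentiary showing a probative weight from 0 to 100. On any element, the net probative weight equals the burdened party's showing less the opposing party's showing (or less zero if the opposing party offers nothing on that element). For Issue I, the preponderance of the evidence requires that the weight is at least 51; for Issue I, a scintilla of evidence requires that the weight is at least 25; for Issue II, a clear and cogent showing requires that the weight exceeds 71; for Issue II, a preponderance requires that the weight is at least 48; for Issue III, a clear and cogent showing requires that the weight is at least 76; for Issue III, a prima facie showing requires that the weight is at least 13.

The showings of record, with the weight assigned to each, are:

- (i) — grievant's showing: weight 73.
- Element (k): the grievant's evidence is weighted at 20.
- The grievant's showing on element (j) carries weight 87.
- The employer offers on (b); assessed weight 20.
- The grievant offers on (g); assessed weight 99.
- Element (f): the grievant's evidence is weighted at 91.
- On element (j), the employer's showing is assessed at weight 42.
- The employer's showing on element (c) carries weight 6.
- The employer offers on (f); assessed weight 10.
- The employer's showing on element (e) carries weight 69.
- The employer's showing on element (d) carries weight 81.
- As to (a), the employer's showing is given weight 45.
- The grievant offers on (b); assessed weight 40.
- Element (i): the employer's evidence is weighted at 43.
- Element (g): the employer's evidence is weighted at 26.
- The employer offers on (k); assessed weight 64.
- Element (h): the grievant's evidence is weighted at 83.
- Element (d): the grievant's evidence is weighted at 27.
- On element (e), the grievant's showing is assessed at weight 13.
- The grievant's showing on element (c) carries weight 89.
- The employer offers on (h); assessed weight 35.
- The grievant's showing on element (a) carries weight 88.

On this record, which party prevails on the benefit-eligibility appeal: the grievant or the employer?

— Issue I —
Stage I.1 — burden on grievant; standard: the preponderance of the evidence (weight is at least 51).
    (a): 88 − 45 = 43 < 51 [not met]
  The grievant does not carry Stage I.1.
So the employer prevails on this issue.
— Issue II —
At Stage II.1 the grievant must meet a clear and cogent showing (weight exceeds 71): on (c) the weight is 89 less the opposing 6 gives net 83, > 71, so (c) meets the standard.
  The grievant carries Stage II.1; the employer now bears the burden.
At Stage II.2 the employer must meet a preponderance (weight is at least 48): on (d) the weight is 81 less the opposing 27 gives net 54, ≥ 48, so (d) meets the standard; on (e) the weight is 69 less the opposing 13 gives net 56, ≥ 48, so (e) meets the standard.
  The employer carries the last stage.
Every stage carried; the employer prevails on this issue.
— Issue III —
Stage III.1 (grievant, a clear and cogent showing, weight is at least 76): (f) net 91−10=81 ≥ 76 — meets; (g) net 99−26=73 < 76 — fails.
  Stage III.1 not carried; the grievant fails its burden.
The employer prevails on this issue.
Per-issue: Issue I → employer; Issue II → employer; Issue III → employer. The grievant must prevail on a majority of issues; overall, the employer prevails.

employer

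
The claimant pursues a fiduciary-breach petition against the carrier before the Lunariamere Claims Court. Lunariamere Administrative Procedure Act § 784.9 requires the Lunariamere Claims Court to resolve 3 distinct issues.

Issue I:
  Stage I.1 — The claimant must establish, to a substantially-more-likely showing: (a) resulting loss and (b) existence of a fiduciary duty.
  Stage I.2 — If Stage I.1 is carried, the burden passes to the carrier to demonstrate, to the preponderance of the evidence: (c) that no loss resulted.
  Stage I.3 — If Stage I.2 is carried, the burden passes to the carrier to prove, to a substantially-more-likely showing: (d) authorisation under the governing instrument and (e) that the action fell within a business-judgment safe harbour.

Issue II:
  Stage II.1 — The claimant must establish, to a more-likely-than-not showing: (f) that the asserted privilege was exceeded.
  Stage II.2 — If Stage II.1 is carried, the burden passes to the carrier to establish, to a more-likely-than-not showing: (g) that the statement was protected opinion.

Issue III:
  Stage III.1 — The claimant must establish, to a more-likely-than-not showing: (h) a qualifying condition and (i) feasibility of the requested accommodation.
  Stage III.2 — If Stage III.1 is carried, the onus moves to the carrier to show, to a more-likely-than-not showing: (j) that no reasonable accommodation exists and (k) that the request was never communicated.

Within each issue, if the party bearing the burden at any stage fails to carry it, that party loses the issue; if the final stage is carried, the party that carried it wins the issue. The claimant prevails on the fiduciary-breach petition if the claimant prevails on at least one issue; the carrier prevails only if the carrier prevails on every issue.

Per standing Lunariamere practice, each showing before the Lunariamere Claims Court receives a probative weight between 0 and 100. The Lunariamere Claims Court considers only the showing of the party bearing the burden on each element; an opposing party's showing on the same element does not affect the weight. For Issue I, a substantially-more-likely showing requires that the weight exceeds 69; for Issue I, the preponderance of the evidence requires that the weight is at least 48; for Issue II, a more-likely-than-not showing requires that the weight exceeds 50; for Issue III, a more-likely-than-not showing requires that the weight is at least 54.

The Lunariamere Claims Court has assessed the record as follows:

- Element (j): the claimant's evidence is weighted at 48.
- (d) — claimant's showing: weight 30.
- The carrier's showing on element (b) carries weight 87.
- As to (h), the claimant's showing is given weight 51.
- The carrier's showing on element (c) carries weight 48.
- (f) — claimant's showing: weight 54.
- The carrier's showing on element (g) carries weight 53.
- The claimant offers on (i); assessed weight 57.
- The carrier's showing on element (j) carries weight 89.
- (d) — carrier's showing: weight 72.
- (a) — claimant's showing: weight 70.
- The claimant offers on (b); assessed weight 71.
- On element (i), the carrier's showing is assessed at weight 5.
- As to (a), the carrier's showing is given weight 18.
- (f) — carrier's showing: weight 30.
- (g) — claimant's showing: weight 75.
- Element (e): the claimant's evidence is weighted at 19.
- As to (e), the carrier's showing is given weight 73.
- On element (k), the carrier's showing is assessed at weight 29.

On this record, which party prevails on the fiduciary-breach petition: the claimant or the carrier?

carrier

— Issue I —
Stage I.1 (claimant, a substantially-more-likely showing, weight exceeds 69): (a) 70 (carrier's 18 disregarded) > 69 — meets; (b) 71 (carrier's 87 disregarded) > 69 — meets.
  Stage I.1 carried; the burden shifts to the carrier.
Stage I.2 (carrier, the preponderance of the evidence, weight is at least 48): (c) 48 ≥ 48 — meets.
  All elements met. The carrier retains the burden for Stage I.3.
Stage I.3 (carrier, a substantially-more-likely showing, weight exceeds 69): (d) 72 (claimant's 30 disregarded) > 69 — meets; (e) 73 (claimant's 19 disregarded) > 69 — meets.
  The carrier carries the last stage.
With every stage satisfied, the carrier prevails on this issue.
— Issue II —
Stage II.1 (claimant, a more-likely-than-not showing, weight exceeds 50): (f) 54 (carrier's 30 disregarded) > 50 — meets.
  All elements met. The burden passes to the carrier.
Stage II.2 (carrier, a more-likely-than-not showing, weight exceeds 50): (g) 53 (claimant's 75 disregarded) > 50 — meets.
  All elements met at the final stage.
With every stage satisfied, the carrier prevails on this issue.
— Issue III —
At Stage III.1 the claimant must meet a more-likely-than-not showing (weight is at least 54): on (h) the weight is 51, < 54, so (h) does not meet the standard; on (i) the weight is 57 (the carrier's 5 is given no effect), ≥ 54, so (i) meets the standard.
  Not every element is met, so the claimant fails to carry Stage III.1.
So the carrier prevails on this issue.
Per-issue: Issue I → carrier; Issue II → carrier; Issue III → carrier. The claimant must prevail on at least one issue; overall, the carrier prevails.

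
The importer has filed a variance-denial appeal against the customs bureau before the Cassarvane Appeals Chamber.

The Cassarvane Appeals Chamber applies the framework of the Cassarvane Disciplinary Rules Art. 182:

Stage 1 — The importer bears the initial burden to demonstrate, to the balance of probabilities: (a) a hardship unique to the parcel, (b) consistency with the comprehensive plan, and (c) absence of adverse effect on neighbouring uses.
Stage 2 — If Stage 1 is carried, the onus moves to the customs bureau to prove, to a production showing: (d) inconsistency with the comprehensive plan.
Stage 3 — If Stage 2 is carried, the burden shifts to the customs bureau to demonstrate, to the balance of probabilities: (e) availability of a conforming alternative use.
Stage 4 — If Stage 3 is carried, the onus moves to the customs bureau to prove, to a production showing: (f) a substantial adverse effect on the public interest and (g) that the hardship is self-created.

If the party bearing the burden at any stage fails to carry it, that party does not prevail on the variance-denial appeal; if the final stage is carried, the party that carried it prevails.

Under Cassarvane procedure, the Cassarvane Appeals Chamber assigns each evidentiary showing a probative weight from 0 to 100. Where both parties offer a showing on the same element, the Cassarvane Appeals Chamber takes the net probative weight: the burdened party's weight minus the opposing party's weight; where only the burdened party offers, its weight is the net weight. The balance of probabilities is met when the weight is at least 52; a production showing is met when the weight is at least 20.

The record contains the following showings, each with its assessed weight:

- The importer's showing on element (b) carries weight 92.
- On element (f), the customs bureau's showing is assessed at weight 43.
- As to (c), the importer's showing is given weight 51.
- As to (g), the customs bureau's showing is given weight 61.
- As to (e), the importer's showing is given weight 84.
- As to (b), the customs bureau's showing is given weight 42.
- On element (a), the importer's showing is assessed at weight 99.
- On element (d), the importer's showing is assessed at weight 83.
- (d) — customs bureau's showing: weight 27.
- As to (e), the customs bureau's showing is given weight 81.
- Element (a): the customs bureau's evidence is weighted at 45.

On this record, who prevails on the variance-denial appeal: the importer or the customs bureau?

customs bureau

Stage 1 — burden on importer; standard: the balance of probabilities (weight is at least 52).
    (a): 99 − 45 = 54 ≥ 52 [met]
    (b): 92 − 42 = 50 < 52 [not met]
    (c): 51 < 52 [not met]
  Not every element is met, so the importer fails to carry Stage 1.
So the customs bureau prevails.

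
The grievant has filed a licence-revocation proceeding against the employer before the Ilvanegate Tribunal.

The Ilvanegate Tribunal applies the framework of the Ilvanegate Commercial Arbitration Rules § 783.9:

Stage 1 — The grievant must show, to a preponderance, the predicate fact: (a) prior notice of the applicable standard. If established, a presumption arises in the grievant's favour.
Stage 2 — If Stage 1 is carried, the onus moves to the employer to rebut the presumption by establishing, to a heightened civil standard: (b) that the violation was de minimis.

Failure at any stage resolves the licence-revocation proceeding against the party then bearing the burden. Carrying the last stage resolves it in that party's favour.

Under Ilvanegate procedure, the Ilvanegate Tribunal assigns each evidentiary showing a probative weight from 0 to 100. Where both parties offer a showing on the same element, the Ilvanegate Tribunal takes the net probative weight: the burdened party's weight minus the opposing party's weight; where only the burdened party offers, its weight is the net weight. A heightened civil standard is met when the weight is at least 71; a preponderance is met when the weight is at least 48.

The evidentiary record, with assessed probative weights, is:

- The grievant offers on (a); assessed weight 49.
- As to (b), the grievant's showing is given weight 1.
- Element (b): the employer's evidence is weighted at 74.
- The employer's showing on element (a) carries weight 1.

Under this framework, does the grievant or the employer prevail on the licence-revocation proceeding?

employer

Stage 1 (grievant, a preponderance, weight is at least 48): (a) net 49−1=48 ≥ 48 — meets.
  Stage 1 carried; the burden shifts to the employer.
Stage 2 (employer, a heightened civil standard, weight is at least 71): (b) net 74−1=73 ≥ 71 — meets.
  Stage 2 carried; the final stage is satisfied.
With every stage satisfied, the employer prevails.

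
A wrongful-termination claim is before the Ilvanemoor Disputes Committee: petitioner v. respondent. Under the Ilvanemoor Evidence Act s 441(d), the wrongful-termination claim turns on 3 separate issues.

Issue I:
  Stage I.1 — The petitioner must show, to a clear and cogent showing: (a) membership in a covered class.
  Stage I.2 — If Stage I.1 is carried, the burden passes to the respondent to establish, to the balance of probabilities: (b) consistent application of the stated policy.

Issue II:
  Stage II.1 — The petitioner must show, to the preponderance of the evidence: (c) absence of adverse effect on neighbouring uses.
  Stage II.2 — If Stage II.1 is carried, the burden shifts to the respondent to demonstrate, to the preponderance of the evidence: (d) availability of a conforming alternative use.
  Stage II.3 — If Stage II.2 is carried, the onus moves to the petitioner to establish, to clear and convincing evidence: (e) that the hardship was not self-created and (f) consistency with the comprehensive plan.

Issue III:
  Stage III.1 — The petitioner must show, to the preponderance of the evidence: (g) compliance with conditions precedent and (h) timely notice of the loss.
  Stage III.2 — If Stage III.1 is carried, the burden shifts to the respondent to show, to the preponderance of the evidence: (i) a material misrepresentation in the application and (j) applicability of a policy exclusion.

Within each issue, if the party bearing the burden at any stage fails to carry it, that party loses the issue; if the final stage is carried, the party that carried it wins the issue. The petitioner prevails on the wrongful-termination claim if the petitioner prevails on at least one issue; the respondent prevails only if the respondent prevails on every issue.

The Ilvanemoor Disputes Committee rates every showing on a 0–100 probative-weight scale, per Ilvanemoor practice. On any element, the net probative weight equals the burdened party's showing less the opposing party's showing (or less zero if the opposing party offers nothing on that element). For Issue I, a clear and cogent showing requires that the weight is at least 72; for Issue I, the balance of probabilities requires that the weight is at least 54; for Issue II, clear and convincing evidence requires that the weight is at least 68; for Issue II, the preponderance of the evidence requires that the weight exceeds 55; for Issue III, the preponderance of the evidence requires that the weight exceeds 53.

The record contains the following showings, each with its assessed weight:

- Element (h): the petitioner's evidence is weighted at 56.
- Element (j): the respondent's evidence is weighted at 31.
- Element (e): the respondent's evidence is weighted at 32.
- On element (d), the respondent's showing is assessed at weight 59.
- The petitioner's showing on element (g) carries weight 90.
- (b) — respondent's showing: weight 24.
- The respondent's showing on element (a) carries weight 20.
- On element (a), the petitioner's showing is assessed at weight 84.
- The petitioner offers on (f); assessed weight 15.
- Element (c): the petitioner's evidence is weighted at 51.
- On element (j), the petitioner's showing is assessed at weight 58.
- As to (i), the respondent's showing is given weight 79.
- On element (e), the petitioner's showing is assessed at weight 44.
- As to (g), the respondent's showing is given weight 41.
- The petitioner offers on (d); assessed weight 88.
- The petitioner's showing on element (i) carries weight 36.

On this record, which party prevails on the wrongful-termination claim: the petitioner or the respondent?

respondent

— Issue I —
Stage I.1 — burden on petitioner; standard: a clear and cogent showing (weight is at least 72).
    (a): 84 − 20 = 64 < 72 [not met]
  Not every element is met, so the petitioner fails to carry Stage I.1.
So the respondent prevails on this issue.
— Issue II —
Stage II.1 — burden on petitioner; standard: the preponderance of the evidence (weight exceeds 55).
    (c): 51 ≤ 55 [not met]
  Not every element is met, so the petitioner fails to carry Stage II.1.
The analysis ends at Stage II.1; the respondent prevails on this issue.
— Issue III —
Stage III.1 — burden on petitioner; standard: the preponderance of the evidence (weight exceeds 53).
    (g): 90 − 41 = 49 ≤ 53 [not met]
    (h): 56 > 53 [met]
  The petitioner does not carry Stage III.1.
The respondent prevails on this issue.
Per-issue: Issue I → respondent; Issue II → respondent; Issue III → respondent. The petitioner must prevail on at least one issue; overall, the respondent prevails.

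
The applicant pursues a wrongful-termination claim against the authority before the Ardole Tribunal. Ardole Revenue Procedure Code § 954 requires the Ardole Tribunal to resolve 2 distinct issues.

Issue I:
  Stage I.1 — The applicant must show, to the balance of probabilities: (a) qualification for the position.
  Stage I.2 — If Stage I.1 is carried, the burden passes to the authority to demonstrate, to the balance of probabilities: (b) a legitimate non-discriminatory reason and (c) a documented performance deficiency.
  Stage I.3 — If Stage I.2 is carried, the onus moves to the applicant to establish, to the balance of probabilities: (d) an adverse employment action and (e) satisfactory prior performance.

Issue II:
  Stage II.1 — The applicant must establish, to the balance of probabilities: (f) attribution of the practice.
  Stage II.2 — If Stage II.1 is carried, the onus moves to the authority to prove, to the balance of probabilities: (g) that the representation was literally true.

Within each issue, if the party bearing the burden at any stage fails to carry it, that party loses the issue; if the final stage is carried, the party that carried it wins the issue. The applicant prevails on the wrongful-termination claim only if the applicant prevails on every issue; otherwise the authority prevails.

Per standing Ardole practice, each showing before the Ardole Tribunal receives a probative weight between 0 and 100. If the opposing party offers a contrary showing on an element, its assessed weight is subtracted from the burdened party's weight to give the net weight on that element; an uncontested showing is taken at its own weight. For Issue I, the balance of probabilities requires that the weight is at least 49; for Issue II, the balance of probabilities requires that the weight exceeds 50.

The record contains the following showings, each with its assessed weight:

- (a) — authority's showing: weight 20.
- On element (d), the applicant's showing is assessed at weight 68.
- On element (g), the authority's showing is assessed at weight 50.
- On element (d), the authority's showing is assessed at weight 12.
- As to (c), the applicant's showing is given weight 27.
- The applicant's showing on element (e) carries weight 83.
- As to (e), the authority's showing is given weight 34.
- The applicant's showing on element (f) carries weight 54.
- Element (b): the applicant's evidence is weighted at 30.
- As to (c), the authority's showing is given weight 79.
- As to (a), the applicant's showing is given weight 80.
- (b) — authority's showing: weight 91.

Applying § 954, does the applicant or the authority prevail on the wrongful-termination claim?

applicant

— Issue I —
Stage I.1 (applicant, the balance of probabilities, weight is at least 49): (a) net 80−20=60 ≥ 49 — meets.
  Stage I.1 carried; the burden shifts to the authority.
Stage I.2 (authority, the balance of probabilities, weight is at least 49): (b) net 91−30=61 ≥ 49 — meets; (c) net 79−27=52 ≥ 49 — meets.
  The authority carries Stage I.2; the applicant now bears the burden.
Stage I.3 (applicant, the balance of probabilities, weight is at least 49): (d) net 68−12=56 ≥ 49 — meets; (e) net 83−34=49 ≥ 49 — meets.
  The applicant carries the last stage.
Every stage carried; the applicant prevails on this issue.
— Issue II —
Stage II.1 — burden on applicant; standard: the balance of probabilities (weight exceeds 50).
    (f): 54 > 50 [met]
  Stage II.1 carried; the burden shifts to the authority.
Stage II.2 — burden on authority; standard: the balance of probabilities (weight exceeds 50).
    (g): 50 ≤ 50 [not met]
  The authority does not carry Stage II.2.
The analysis ends at Stage II.2; the applicant prevails on this issue.
Per-issue: Issue I → applicant; Issue II → applicant. The applicant must prevail on every issue; overall, the applicant prevails.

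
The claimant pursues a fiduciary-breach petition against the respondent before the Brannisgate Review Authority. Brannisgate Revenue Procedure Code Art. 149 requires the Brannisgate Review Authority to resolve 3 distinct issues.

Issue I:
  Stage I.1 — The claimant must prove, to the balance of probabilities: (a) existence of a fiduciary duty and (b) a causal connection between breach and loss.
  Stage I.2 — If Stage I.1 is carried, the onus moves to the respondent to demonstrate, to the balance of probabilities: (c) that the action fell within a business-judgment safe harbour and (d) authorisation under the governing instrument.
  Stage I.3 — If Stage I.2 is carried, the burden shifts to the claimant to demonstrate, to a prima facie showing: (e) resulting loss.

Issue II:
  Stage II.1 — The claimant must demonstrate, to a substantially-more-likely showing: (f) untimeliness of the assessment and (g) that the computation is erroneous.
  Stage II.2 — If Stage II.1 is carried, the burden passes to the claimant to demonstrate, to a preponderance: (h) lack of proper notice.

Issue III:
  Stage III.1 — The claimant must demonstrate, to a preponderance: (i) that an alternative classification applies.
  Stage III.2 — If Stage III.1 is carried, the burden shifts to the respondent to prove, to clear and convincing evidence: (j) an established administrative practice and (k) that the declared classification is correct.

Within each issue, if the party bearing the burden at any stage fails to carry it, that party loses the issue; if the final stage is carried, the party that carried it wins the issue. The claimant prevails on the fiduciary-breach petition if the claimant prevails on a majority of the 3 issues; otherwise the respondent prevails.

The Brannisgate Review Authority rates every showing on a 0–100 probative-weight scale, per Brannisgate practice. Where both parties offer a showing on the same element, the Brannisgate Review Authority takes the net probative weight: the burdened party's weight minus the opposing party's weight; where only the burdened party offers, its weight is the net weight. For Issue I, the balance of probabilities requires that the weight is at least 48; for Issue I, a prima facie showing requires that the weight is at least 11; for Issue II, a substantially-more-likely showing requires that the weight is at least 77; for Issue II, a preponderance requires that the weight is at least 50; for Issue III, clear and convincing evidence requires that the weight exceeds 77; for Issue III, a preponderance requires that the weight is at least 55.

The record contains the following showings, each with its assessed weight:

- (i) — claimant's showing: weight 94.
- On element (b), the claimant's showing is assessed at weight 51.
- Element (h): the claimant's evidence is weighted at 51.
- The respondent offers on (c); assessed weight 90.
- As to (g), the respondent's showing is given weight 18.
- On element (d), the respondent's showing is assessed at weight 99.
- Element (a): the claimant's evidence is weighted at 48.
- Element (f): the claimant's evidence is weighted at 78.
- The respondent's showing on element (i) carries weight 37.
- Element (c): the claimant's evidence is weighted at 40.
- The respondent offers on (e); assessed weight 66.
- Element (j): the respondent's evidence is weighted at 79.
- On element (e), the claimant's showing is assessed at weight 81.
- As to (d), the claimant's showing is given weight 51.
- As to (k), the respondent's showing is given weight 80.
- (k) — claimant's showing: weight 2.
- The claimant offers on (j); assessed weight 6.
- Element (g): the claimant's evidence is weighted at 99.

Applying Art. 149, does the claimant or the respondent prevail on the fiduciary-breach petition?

claimant

— Issue I —
Stage I.1 (claimant, the balance of probabilities, weight is at least 48): (a) 48 ≥ 48 — meets; (b) 51 ≥ 48 — meets.
  All elements met. The burden passes to the respondent.
Stage I.2 (respondent, the balance of probabilities, weight is at least 48): (c) net 90−40=50 ≥ 48 — meets; (d) net 99−51=48 ≥ 48 — meets.
  Stage I.2 is satisfied; the onus moves to the claimant.
Stage I.3 (claimant, a prima facie showing, weight is at least 11): (e) net 81−66=15 ≥ 11 — meets.
  The claimant carries the last stage.
Every stage carried; the claimant prevails on this issue.
— Issue II —
Stage II.1 — burden on claimant; standard: a substantially-more-likely showing (weight is at least 77).
    (f): 78 ≥ 77 [met]
    (g): 99 − 18 = 81 ≥ 77 [met]
  Stage II.1 is satisfied; the claimant continues to bear the burden.
Stage II.2 — burden on claimant; standard: a preponderance (weight is at least 50).
    (h): 51 ≥ 50 [met]
  Stage II.2 carried; the final stage is satisfied.
Every stage carried; the claimant prevails on this issue.
— Issue III —
Stage III.1 — burden on claimant; standard: a preponderance (weight is at least 55).
    (i): 94 − 37 = 57 ≥ 55 [met]
  Stage III.1 carried; the burden shifts to the respondent.
Stage III.2 — burden on respondent; standard: clear and convincing evidence (weight exceeds 77).
    (j): 79 − 6 = 73 ≤ 77 [not met]
    (k): 80 − 2 = 78 > 77 [met]
  Not every element is met, so the respondent fails to carry Stage III.2.
So the claimant prevails on this issue.
Per-issue: Issue I → claimant; Issue II → claimant; Issue III → claimant. The claimant must prevail on a majority of issues; overall, the claimant prevails.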